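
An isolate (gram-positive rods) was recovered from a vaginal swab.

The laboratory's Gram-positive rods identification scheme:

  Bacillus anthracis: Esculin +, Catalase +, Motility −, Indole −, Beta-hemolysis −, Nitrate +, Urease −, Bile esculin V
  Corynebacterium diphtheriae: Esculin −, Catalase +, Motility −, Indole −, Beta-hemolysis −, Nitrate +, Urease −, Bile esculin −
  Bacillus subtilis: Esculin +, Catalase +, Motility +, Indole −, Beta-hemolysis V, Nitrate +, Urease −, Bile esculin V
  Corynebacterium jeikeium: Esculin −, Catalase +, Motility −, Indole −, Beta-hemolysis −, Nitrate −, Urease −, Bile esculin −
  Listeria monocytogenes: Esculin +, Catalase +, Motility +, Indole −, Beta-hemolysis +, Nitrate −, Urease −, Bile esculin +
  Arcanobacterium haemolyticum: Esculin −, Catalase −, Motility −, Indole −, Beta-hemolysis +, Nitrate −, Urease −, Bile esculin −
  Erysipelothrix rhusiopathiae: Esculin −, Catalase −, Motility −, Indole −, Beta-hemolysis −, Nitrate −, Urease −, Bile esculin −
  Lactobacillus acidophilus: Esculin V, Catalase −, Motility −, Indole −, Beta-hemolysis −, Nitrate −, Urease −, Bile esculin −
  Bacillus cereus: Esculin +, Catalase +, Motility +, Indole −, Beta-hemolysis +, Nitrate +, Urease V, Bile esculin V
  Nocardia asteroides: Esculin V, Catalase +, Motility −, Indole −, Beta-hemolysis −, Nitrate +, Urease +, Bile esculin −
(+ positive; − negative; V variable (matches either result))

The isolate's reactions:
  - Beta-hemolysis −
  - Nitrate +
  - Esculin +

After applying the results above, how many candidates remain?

Esculin +: excludes Corynebacterium diphtheriae, Corynebacterium jeikeium, Arcanobacterium haemolyticum, Erysipelothrix rhusiopathiae — 6 left.
Beta-hemolysis −: excludes Listeria monocytogenes, Bacillus cereus — 4 left.
Nitrate +: excludes Lactobacillus acidophilus — 3 left.
Still consistent: Bacillus anthracis, Bacillus subtilis, Nocardia asteroides.

3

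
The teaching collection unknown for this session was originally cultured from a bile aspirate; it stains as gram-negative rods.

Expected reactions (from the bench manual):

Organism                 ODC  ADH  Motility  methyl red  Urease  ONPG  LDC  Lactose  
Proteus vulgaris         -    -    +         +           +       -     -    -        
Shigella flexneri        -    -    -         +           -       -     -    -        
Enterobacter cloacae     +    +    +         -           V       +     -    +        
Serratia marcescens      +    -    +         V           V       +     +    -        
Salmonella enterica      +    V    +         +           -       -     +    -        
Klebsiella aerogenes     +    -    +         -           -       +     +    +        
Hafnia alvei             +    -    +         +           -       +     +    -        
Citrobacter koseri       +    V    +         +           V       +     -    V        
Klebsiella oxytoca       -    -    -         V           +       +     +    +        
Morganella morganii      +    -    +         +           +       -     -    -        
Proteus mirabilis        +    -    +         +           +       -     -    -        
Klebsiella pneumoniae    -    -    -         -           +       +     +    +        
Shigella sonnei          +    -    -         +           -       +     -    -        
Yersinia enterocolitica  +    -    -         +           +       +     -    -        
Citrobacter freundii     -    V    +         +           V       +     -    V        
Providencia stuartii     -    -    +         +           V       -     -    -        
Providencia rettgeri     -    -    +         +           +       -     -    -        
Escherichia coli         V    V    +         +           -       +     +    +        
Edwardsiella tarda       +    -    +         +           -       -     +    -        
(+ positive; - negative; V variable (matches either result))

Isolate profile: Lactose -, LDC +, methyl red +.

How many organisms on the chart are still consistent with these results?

4

methyl red +: excludes Enterobacter cloacae, Klebsiella aerogenes, Klebsiella pneumoniae — 16 left.
Lactose -: excludes Klebsiella oxytoca, Escherichia coli — 14 left.
LDC +: excludes 10 organisms — 4 left.
Still consistent: Edwardsiella tarda, Hafnia alvei, Salmonella enterica, Serratia marcescens.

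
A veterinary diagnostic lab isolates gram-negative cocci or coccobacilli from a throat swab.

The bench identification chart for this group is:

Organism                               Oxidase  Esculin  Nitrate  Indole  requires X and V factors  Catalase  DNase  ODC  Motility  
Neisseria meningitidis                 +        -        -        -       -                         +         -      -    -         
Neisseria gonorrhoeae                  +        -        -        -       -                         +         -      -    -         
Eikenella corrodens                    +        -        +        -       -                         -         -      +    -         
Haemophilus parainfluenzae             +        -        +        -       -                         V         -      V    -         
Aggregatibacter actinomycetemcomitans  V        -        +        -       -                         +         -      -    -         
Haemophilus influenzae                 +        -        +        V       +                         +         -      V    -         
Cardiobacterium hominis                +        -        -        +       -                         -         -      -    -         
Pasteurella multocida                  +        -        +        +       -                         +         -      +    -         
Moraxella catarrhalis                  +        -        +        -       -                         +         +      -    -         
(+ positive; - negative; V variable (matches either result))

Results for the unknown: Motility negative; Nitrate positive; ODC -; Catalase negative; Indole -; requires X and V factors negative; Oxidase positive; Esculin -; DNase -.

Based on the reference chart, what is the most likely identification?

Oxidase +: all 9 remaining candidates are consistent.
ODC -: excludes Eikenella corrodens, Pasteurella multocida — 7 left.
requires X and V factors -: excludes Haemophilus influenzae — 6 left.
Nitrate +: excludes Neisseria meningitidis, Neisseria gonorrhoeae, Cardiobacterium hominis — 3 left.
Esculin -: all 3 remaining candidates are consistent.
Motility -: all 3 remaining candidates are consistent.
DNase -: excludes Moraxella catarrhalis — 2 left.
Catalase -: excludes Aggregatibacter actinomycetemcomitans — 1 left.
Indole -: the one remaining candidate is consistent.

Haemophilus parainfluenzae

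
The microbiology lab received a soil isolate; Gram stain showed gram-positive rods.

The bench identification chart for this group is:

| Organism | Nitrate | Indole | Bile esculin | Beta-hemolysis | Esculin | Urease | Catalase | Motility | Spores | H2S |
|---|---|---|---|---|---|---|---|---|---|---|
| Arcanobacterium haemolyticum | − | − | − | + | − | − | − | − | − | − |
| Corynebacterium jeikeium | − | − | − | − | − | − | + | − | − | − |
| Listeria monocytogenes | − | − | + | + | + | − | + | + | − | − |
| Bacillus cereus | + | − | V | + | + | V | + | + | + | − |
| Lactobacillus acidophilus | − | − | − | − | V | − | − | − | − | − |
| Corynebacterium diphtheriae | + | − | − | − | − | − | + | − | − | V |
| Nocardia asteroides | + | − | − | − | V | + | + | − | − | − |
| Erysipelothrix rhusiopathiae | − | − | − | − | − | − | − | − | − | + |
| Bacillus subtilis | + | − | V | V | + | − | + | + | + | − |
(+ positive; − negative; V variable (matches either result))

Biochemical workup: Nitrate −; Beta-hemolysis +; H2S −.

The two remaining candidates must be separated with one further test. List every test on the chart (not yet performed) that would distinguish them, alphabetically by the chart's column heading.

Bile esculin, Catalase, Esculin, Motility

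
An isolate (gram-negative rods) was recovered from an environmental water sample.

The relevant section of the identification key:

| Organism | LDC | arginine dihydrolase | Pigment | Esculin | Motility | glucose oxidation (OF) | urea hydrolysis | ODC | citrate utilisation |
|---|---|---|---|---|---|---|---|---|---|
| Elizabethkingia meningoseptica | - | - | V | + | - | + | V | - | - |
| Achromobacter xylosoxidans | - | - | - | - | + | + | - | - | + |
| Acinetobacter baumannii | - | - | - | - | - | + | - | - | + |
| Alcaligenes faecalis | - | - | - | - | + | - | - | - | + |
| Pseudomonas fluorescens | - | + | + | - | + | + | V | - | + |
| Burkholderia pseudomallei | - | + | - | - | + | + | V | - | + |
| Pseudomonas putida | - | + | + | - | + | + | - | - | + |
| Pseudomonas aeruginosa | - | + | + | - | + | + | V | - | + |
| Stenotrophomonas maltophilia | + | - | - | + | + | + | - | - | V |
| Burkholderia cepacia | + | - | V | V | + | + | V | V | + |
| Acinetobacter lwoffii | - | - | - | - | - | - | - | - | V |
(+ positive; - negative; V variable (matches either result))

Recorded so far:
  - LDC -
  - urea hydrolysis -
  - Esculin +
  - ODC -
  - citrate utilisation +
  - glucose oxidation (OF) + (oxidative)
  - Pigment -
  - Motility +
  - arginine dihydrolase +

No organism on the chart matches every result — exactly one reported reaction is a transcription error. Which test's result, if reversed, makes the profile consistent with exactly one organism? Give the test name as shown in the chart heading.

Esculin

As reported, no row in the chart matches all 9 reactions.
Reversing urea hydrolysis → still no organism matches.
Reversing Pigment → still no organism matches.
Reversing ODC → still no organism matches.
Reversing LDC → still no organism matches.
Reversing citrate utilisation → still no organism matches.
Reversing glucose oxidation (OF) → still no organism matches.
Reversing Motility → still no organism matches.
Reversing arginine dihydrolase → still no organism matches.
Reversing Esculin (to -) → unique match: Burkholderia pseudomallei.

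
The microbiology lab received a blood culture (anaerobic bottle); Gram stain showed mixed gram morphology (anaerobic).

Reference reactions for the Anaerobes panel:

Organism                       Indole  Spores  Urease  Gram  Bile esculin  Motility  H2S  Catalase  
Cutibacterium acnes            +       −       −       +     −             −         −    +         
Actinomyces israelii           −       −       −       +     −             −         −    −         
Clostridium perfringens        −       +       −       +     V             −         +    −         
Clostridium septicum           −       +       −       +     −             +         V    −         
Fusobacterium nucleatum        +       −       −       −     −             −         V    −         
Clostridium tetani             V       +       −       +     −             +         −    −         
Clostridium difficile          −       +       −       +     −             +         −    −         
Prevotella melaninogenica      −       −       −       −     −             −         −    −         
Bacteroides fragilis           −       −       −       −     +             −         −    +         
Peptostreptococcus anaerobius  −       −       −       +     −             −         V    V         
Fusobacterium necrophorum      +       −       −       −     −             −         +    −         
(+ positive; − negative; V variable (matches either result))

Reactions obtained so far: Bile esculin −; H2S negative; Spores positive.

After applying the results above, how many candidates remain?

3

H2S −: excludes Clostridium perfringens, Fusobacterium necrophorum — 9 left.
Spores +: excludes 6 organisms — 3 left.
Bile esculin −: all 3 remaining candidates are consistent.
Still consistent: Clostridium difficile, Clostridium septicum, Clostridium tetani.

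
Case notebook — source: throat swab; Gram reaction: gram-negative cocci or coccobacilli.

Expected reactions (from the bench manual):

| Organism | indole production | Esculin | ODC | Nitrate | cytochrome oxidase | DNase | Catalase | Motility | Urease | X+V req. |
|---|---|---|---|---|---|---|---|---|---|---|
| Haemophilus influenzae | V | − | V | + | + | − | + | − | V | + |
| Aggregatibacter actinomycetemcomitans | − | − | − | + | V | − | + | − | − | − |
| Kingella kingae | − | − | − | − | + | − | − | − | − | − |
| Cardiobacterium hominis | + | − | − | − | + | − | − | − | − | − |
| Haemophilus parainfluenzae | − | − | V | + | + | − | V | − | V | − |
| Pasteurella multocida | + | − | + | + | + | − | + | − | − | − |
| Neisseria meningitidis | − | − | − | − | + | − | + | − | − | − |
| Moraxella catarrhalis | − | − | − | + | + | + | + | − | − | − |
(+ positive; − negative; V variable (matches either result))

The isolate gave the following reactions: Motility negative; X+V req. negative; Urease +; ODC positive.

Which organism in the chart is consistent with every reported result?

Haemophilus parainfluenzae

Urease +: excludes 6 organisms — 2 left.
X+V req. −: excludes Haemophilus influenzae — 1 left.
ODC +: the one remaining candidate is consistent.
Motility −: the one remaining candidate is consistent.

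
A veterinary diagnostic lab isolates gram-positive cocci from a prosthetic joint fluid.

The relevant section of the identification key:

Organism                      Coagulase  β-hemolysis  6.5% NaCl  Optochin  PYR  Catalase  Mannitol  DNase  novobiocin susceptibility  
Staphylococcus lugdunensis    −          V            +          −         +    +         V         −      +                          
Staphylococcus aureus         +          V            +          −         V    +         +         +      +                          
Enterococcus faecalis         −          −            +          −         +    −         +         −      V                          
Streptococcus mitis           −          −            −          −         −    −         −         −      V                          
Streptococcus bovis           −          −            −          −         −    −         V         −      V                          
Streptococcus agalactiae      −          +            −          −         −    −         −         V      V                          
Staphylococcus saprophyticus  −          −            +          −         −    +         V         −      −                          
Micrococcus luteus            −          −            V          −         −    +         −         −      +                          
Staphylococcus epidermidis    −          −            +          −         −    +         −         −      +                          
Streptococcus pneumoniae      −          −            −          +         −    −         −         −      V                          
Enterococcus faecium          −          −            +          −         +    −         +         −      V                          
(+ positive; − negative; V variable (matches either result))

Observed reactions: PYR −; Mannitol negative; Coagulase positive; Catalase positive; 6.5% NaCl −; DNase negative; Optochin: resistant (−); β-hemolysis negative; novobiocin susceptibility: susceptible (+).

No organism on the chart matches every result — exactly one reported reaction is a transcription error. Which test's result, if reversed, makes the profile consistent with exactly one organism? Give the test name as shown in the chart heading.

Coagulase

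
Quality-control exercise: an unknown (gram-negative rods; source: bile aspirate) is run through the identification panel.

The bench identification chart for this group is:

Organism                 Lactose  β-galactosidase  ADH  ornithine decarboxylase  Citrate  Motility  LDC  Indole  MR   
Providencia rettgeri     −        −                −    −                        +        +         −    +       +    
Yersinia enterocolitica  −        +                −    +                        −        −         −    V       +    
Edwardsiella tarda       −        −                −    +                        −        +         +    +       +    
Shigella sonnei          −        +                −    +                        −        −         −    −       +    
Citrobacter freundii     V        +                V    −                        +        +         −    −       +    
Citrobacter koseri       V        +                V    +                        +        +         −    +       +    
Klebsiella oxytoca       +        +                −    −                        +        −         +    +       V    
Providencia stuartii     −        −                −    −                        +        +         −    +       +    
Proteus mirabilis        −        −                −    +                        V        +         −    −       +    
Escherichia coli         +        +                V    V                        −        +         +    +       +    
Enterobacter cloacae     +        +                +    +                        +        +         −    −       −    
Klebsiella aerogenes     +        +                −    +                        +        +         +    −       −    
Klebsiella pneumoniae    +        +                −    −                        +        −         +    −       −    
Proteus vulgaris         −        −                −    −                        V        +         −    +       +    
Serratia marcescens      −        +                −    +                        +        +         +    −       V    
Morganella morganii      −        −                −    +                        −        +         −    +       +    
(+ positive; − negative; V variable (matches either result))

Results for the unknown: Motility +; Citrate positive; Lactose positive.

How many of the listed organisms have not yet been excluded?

Lactose +: excludes 9 organisms — 7 left.
Motility +: excludes Klebsiella oxytoca, Klebsiella pneumoniae — 5 left.
Citrate +: excludes Escherichia coli — 4 left.
Still consistent: Citrobacter freundii, Citrobacter koseri, Enterobacter cloacae, Klebsiella aerogenes.

4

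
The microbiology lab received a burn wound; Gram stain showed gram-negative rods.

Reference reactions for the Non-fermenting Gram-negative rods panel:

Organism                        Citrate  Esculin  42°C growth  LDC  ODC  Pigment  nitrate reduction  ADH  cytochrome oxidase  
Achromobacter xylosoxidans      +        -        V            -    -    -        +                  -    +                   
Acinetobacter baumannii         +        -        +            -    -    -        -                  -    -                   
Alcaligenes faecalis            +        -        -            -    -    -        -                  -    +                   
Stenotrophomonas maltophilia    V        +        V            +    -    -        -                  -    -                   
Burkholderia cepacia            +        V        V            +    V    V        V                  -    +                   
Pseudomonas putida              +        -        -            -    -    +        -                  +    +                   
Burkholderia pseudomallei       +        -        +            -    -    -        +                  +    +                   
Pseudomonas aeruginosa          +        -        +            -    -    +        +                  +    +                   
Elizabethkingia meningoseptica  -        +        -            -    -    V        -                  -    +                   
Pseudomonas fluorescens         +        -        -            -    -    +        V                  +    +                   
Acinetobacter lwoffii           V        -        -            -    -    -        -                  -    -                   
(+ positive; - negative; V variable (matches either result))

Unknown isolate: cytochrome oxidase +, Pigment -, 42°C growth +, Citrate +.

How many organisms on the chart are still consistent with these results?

3

cytochrome oxidase +: excludes Acinetobacter baumannii, Stenotrophomonas maltophilia, Acinetobacter lwoffii — 8 left.
Citrate +: excludes Elizabethkingia meningoseptica — 7 left.
42°C growth +: excludes Alcaligenes faecalis, Pseudomonas putida, Pseudomonas fluorescens — 4 left.
Pigment -: excludes Pseudomonas aeruginosa — 3 left.
Still consistent: Achromobacter xylosoxidans, Burkholderia cepacia, Burkholderia pseudomallei.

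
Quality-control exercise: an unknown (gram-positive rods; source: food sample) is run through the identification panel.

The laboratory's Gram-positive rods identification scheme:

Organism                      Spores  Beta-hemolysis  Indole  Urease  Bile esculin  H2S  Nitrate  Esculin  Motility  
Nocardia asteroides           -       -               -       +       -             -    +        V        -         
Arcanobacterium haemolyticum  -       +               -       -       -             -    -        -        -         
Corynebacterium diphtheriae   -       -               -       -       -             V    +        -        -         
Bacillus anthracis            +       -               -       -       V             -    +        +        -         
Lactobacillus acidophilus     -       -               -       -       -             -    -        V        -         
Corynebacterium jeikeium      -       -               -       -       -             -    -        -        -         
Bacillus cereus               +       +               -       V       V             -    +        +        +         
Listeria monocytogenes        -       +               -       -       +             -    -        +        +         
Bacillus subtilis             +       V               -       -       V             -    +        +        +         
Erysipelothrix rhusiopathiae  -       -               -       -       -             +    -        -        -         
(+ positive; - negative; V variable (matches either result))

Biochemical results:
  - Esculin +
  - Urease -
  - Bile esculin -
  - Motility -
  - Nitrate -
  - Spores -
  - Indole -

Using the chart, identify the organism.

Lactobacillus acidophilus

Urease -: excludes Nocardia asteroides — 9 left.
Motility -: excludes Bacillus cereus, Listeria monocytogenes, Bacillus subtilis — 6 left.
Nitrate -: excludes Corynebacterium diphtheriae, Bacillus anthracis — 4 left.
Bile esculin -: all 4 remaining candidates are consistent.
Spores -: all 4 remaining candidates are consistent.
Esculin +: excludes Arcanobacterium haemolyticum, Corynebacterium jeikeium, Erysipelothrix rhusiopathiae — 1 left.
Indole -: the one remaining candidate is consistent.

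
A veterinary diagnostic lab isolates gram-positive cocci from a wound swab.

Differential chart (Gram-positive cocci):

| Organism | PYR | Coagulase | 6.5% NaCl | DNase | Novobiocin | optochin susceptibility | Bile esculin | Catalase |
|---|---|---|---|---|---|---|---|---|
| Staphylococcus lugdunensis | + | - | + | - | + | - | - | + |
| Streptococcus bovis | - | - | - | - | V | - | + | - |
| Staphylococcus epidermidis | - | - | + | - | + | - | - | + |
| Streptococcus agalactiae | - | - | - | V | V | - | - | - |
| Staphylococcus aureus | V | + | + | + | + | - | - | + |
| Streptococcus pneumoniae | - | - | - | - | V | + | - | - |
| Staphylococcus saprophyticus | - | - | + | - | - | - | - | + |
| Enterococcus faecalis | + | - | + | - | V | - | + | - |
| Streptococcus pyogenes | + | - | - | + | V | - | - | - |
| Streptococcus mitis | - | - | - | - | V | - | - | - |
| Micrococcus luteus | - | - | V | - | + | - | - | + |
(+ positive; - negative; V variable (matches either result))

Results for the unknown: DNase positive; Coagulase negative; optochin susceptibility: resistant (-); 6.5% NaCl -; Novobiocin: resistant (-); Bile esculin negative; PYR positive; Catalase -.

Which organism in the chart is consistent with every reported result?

Novobiocin -: excludes Staphylococcus lugdunensis, Staphylococcus epidermidis, Staphylococcus aureus, Micrococcus luteus — 7 left.
optochin susceptibility -: excludes Streptococcus pneumoniae — 6 left.
PYR +: excludes Streptococcus bovis, Streptococcus agalactiae, Staphylococcus saprophyticus, Streptococcus mitis — 2 left.
Bile esculin -: excludes Enterococcus faecalis — 1 left.
DNase +: the one remaining candidate is consistent.
Catalase -: the one remaining candidate is consistent.
Coagulase -: the one remaining candidate is consistent.
6.5% NaCl -: the one remaining candidate is consistent.

Streptococcus pyogenes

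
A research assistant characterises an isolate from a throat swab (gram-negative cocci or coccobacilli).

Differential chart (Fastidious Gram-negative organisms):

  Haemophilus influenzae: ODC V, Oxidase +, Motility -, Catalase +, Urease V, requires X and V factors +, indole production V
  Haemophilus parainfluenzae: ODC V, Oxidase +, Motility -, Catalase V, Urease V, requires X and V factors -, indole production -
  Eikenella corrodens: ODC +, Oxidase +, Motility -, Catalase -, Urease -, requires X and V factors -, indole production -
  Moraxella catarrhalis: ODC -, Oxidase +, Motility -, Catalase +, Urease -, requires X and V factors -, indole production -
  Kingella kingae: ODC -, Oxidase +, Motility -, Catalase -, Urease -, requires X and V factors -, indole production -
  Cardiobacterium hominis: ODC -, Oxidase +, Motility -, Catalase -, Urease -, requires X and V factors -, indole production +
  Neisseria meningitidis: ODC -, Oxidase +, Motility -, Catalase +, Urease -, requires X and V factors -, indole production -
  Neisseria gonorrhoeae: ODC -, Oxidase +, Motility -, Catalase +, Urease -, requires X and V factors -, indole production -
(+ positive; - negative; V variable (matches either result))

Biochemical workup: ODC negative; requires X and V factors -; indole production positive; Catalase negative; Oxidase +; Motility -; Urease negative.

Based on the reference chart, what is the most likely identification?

Cardiobacterium hominis

Catalase -: excludes Haemophilus influenzae, Moraxella catarrhalis, Neisseria meningitidis, Neisseria gonorrhoeae — 4 left.
Oxidase +: all 4 remaining candidates are consistent.
indole production +: excludes Haemophilus parainfluenzae, Eikenella corrodens, Kingella kingae — 1 left.
Motility -: the one remaining candidate is consistent.
requires X and V factors -: the one remaining candidate is consistent.
Urease -: the one remaining candidate is consistent.
ODC -: the one remaining candidate is consistent.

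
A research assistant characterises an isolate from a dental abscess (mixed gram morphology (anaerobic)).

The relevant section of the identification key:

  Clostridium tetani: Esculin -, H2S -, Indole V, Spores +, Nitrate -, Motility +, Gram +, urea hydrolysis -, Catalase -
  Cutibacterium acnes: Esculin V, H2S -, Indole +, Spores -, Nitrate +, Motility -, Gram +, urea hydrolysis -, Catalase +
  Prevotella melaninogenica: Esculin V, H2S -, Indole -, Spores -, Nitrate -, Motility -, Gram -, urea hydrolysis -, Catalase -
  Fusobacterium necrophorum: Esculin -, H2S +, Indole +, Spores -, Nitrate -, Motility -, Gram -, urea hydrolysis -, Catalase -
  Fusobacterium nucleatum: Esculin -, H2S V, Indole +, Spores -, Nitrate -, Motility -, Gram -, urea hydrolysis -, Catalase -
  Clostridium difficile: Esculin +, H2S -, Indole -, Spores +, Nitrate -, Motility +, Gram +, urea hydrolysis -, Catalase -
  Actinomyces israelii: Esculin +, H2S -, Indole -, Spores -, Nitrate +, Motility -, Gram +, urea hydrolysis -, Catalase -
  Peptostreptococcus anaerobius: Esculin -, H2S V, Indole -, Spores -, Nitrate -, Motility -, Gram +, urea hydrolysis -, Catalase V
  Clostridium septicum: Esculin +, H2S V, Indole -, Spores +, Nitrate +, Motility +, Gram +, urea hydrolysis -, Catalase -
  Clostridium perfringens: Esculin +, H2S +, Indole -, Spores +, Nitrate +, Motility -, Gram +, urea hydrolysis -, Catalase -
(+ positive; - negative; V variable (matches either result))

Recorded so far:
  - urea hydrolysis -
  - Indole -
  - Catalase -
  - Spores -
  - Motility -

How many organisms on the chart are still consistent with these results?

Spores -: excludes Clostridium tetani, Clostridium difficile, Clostridium septicum, Clostridium perfringens — 6 left.
Catalase -: excludes Cutibacterium acnes — 5 left.
urea hydrolysis -: all 5 remaining candidates are consistent.
Motility -: all 5 remaining candidates are consistent.
Indole -: excludes Fusobacterium necrophorum, Fusobacterium nucleatum — 3 left.
Still consistent: Actinomyces israelii, Peptostreptococcus anaerobius, Prevotella melaninogenica.

3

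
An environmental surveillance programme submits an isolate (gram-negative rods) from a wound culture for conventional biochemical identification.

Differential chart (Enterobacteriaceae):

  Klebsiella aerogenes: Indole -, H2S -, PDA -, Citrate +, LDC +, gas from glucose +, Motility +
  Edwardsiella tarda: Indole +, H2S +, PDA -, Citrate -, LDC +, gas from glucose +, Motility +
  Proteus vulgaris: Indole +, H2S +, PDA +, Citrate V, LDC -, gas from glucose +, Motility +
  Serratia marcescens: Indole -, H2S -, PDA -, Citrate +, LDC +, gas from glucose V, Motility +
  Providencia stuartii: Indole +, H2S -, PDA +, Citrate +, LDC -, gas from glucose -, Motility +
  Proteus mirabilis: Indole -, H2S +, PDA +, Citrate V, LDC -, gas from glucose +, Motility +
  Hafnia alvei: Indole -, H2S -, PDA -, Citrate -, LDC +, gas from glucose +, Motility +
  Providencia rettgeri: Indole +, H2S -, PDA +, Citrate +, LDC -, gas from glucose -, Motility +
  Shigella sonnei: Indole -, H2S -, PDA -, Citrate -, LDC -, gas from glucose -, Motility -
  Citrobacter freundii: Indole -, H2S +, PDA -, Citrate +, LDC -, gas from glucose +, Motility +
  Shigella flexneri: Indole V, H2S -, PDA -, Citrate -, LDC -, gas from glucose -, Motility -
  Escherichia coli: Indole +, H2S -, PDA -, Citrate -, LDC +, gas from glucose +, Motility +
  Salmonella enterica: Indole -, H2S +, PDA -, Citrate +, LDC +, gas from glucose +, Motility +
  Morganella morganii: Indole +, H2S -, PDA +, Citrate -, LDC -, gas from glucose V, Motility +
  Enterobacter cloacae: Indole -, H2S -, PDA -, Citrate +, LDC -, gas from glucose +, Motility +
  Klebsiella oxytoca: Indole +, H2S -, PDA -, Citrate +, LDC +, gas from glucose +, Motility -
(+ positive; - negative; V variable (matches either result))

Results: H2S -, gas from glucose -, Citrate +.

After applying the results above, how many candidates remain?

3

Citrate +: excludes 6 organisms — 10 left.
gas from glucose -: excludes 7 organisms — 3 left.
H2S -: all 3 remaining candidates are consistent.
Still consistent: Providencia rettgeri, Providencia stuartii, Serratia marcescens.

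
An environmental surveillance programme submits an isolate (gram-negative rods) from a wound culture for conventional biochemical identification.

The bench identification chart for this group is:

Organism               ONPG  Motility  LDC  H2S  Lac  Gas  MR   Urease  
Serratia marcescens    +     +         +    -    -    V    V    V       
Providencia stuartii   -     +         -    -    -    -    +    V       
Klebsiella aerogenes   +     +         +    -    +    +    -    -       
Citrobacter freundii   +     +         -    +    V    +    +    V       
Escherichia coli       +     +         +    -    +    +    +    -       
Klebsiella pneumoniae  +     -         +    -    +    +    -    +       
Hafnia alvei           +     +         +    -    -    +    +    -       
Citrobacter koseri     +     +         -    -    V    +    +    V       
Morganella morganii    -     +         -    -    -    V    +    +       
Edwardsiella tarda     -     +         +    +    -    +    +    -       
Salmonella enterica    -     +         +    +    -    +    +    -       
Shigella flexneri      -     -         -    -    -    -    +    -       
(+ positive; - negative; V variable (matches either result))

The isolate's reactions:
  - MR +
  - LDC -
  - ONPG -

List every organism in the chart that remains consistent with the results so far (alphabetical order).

LDC -: excludes 7 organisms — 5 left.
ONPG -: excludes Citrobacter freundii, Citrobacter koseri — 3 left.
MR +: all 3 remaining candidates are consistent.

Morganella morganii, Providencia stuartii, Shigella flexneri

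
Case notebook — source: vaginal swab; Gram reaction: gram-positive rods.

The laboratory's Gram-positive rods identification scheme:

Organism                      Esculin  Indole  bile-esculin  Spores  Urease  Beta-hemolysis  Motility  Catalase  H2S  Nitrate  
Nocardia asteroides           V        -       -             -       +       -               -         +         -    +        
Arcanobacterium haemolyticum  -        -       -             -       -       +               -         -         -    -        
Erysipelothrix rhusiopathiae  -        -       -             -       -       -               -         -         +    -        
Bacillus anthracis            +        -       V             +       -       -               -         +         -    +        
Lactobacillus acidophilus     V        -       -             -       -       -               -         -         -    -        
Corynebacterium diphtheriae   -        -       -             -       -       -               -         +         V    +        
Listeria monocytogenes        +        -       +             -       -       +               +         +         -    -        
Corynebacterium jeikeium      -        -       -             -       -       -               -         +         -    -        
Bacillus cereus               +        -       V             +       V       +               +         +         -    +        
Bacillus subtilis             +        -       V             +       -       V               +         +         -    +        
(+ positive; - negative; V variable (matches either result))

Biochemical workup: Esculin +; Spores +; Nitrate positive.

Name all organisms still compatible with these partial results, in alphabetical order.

Bacillus anthracis, Bacillus cereus, Bacillus subtilis

Spores +: excludes 7 organisms — 3 left.
Nitrate +: all 3 remaining candidates are consistent.
Esculin +: all 3 remaining candidates are consistent.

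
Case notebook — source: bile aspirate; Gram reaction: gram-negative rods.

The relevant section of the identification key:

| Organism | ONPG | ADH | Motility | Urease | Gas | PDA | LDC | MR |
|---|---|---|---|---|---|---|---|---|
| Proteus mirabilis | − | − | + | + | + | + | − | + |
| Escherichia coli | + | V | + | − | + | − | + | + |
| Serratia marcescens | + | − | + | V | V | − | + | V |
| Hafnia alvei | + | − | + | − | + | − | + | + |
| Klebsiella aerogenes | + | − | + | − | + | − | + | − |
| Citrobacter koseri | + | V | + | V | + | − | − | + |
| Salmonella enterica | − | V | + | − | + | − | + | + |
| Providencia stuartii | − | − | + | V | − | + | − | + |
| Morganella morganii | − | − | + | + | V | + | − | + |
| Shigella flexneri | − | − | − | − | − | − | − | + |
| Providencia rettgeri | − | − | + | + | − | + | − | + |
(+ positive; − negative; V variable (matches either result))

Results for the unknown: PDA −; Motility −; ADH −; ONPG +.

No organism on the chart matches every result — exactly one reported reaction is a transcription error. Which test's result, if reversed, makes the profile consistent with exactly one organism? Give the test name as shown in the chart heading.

As reported, no row in the chart matches all 4 reactions.
Reversing ADH → still no organism matches.
Reversing PDA → still no organism matches.
Reversing Motility → 5 organisms match (not unique).
Reversing ONPG (to −) → unique match: Shigella flexneri.

ONPG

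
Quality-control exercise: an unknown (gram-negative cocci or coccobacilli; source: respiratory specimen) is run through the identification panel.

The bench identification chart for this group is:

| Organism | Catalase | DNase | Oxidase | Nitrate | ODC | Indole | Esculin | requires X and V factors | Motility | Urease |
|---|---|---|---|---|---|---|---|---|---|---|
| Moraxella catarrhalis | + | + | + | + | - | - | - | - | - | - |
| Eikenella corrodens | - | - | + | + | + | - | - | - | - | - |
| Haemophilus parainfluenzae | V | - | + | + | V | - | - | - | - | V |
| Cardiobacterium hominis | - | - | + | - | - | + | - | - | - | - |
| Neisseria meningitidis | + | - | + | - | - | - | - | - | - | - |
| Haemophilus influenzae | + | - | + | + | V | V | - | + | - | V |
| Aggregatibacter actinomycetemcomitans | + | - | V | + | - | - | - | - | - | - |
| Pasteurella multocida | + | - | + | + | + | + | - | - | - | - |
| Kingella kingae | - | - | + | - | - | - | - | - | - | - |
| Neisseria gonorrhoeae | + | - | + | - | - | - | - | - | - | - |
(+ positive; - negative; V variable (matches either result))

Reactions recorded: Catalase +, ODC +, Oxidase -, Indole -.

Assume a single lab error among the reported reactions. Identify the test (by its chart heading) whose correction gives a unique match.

As reported, no row in the chart matches all 4 reactions.
Reversing Oxidase → 2 organisms match (not unique).
Reversing Indole → still no organism matches.
Reversing Catalase → still no organism matches.
Reversing ODC (to -) → unique match: Aggregatibacter actinomycetemcomitans.

ODC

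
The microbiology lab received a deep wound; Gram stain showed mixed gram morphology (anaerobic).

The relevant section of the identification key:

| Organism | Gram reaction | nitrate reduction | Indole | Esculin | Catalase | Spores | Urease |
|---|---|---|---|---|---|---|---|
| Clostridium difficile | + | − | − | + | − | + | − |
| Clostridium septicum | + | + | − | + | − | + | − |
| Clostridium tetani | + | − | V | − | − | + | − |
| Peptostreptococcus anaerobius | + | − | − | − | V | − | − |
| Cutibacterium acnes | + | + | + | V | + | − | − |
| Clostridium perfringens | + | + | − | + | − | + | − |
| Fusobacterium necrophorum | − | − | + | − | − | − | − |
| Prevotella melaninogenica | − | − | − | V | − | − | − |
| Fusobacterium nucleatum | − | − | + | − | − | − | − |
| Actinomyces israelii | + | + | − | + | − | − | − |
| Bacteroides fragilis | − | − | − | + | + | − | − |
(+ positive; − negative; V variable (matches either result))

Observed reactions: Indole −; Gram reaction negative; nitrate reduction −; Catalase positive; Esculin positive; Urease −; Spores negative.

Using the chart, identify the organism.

Indole −: excludes Cutibacterium acnes, Fusobacterium necrophorum, Fusobacterium nucleatum — 8 left.
Gram reaction −: excludes 6 organisms — 2 left.
nitrate reduction −: all 2 remaining candidates are consistent.
Urease −: all 2 remaining candidates are consistent.
Catalase +: excludes Prevotella melaninogenica — 1 left.
Spores −: the one remaining candidate is consistent.
Esculin +: the one remaining candidate is consistent.

Bacteroides fragilis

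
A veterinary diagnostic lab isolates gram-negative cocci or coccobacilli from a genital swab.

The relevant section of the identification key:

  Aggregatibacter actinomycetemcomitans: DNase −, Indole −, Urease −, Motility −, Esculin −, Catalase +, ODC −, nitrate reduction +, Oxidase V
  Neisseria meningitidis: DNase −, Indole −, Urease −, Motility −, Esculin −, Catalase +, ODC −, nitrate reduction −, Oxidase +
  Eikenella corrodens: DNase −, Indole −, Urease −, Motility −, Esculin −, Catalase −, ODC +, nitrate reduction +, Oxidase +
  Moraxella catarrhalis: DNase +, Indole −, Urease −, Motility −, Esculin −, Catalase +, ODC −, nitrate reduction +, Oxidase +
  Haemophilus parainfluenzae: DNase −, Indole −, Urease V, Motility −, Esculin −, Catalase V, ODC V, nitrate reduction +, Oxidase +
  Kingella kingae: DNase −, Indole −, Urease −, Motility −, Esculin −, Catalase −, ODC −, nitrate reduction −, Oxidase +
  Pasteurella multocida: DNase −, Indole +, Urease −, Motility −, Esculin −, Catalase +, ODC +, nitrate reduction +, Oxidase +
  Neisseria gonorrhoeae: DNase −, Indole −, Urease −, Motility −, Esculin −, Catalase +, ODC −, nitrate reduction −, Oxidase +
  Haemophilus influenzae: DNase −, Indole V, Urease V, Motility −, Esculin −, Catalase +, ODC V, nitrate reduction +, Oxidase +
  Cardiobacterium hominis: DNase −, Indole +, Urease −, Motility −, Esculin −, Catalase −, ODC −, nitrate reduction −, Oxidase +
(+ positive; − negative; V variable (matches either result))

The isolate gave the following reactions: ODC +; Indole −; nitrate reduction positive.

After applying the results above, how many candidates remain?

3

ODC +: excludes 6 organisms — 4 left.
nitrate reduction +: all 4 remaining candidates are consistent.
Indole −: excludes Pasteurella multocida — 3 left.
Still consistent: Eikenella corrodens, Haemophilus influenzae, Haemophilus parainfluenzae.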